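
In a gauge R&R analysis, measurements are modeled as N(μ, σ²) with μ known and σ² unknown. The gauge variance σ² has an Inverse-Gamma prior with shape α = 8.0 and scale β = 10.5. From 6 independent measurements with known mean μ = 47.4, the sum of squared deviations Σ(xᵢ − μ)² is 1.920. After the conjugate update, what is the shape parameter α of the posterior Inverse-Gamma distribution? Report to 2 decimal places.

With known mean μ and an Inverse-Gamma(α, β) prior on σ², the Normal likelihood is conjugate: posterior is Inv-Gamma(α + n/2, β + Σ(xᵢ−μ)²/2).
Posterior: Inv-Gamma(8.0 + 6/2, 10.5 + 1.920/2) = Inv-Gamma(11.00, 11.4600).
Posterior α = 11.00.

11.00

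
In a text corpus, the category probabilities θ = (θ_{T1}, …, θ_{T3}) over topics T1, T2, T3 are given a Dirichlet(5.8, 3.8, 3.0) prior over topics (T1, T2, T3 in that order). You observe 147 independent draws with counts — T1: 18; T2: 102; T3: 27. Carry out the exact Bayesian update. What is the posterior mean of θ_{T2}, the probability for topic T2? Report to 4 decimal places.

0.6629

The Dirichlet prior is conjugate to the Multinomial likelihood: each posterior αⱼ = prior αⱼ + observed count nⱼ.
Posterior concentration: (23.8, 105.8, 30.0), total = 159.6.
E[θ_{T2}|data] = α_{T2}/Σα = 105.8/159.6 = 0.6629.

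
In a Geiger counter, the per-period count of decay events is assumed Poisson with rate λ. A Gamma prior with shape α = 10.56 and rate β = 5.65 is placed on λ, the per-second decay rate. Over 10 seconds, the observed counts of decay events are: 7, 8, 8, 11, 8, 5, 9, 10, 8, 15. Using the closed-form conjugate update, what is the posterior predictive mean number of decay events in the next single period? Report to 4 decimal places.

6.3617

With a Gamma(shape α, rate β) prior, the Poisson likelihood is conjugate: the posterior is Gamma(α + ΣXᵢ, β + n).
Sum of counts S = 89 over n = 10 seconds.
Posterior: Gamma(α+S, β+n) = Gamma(10.56+89, 5.65+10) = Gamma(99.56, 15.65).
The predictive distribution for one future period is NegBinom with mean α/β = 6.3617.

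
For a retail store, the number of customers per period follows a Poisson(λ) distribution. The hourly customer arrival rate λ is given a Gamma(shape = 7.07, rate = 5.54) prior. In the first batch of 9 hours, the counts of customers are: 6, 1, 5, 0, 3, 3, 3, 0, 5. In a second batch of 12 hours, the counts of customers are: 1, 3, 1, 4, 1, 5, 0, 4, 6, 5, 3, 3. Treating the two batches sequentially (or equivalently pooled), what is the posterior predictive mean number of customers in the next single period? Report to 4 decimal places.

With a Gamma(shape α, rate β) prior, the Poisson likelihood is conjugate: the posterior is Gamma(α + ΣXᵢ, β + n).
Batch 1: sum of counts S = 26 over n = 9 hours.
After batch 1: Gamma(α+S, β+n) = Gamma(7.07+26, 5.54+9) = Gamma(33.07, 14.54).
Batch 2: sum of counts S = 36 over n = 12 hours.
After batch 2: Gamma(α+S, β+n) = Gamma(33.07+36, 14.54+12) = Gamma(69.07, 26.54).
The predictive distribution for one future period is NegBinom with mean α/β = 2.6025.

2.6025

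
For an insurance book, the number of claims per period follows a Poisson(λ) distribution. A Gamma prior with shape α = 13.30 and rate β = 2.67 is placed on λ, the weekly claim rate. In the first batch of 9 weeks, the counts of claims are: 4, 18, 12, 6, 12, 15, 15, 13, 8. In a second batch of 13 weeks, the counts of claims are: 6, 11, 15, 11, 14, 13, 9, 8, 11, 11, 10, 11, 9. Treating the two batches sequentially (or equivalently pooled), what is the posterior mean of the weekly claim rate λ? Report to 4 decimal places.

10.3486

With a Gamma(shape α, rate β) prior, the Poisson likelihood is conjugate: the posterior is Gamma(α + ΣXᵢ, β + n).
Batch 1: sum of counts S = 103 over n = 9 weeks.
After batch 1: Gamma(α+S, β+n) = Gamma(13.30+103, 2.67+9) = Gamma(116.30, 11.67).
Batch 2: sum of counts S = 139 over n = 13 weeks.
After batch 2: Gamma(α+S, β+n) = Gamma(116.30+139, 11.67+13) = Gamma(255.30, 24.67).
Posterior mean = α/β = 255.30/24.67 = 10.3486.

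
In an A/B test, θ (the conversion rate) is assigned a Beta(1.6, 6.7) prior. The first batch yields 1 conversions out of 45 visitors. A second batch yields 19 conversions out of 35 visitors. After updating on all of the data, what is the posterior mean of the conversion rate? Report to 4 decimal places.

0.2446

The Beta prior is conjugate to a Binomial/Bernoulli likelihood; the update adds successes to α and failures to β.
After batch 1: Beta(1.6+1, 6.7+44) = Beta(2.6, 50.7).
After batch 2: Beta(2.6+19, 50.7+16) = Beta(21.6, 66.7).
Posterior mean = α/(α+β) = 21.6/88.3 = 0.2446.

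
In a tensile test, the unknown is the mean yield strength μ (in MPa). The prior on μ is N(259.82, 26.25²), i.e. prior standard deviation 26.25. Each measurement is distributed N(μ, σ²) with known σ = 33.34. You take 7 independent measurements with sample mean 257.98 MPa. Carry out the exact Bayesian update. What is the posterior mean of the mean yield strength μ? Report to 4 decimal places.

For Normal data with known variance σ², a Normal(μ₀, σ₀²) prior on μ is conjugate. Posterior precision = 1/σ₀² + n/σ²; posterior mean is the precision-weighted average of μ₀ and x̄.
n·x̄ = 7·257.98 = 1805.86.
σ₀² = 26.25² = 689.0625, σ² = 33.34² = 1111.5556; σ² + n·σ₀² = 1111.5556 + 7·689.0625 = 5934.9931.
Posterior mean = (μ₀/σ₀² + n·x̄/σ²)/(1/σ₀² + n/σ²) = (σ²·μ₀ + σ₀²·n·x̄)/(σ² + n·σ₀²) = (1111.5556·259.82 + 689.0625·1805.86)/5934.9931 = 1533154.782242/5934.9931 = 258.3246.

258.3246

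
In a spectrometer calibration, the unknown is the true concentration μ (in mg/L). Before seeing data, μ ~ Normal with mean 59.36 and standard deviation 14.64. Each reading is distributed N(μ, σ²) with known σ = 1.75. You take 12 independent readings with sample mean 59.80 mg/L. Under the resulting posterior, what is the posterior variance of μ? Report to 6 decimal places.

0.254905

For Normal data with known variance σ², a Normal(μ₀, σ₀²) prior on μ is conjugate. Posterior precision = 1/σ₀² + n/σ²; posterior mean is the precision-weighted average of μ₀ and x̄.
σ₀² = 14.64² = 214.3296, σ² = 1.75² = 3.0625; σ² + n·σ₀² = 3.0625 + 12·214.3296 = 2575.0177.
Posterior precision = 1/σ₀² + n/σ² = 1/214.3296 + 12/3.0625 = (σ² + n·σ₀²)/(σ₀²σ²) = 2575.0177/(214.3296·3.0625); posterior variance σₙ² = σ₀²σ²/(σ² + n·σ₀²) = 214.3296·3.0625/2575.0177 = 0.254905.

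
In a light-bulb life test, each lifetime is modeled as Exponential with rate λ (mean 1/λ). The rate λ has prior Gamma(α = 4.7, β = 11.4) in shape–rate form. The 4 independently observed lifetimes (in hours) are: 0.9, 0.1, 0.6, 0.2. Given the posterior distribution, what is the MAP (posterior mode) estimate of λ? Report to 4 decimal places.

With a Gamma(shape α, rate β) prior on the exponential rate λ, the posterior after n observations with total T = Σxᵢ is Gamma(α+n, β+T).
Sum of observations T = 1.8 hours; n = 4.
Posterior: Gamma(4.7+4, 11.4+1.8) = Gamma(8.7, 13.2).
Mode = (α−1)/β = 0.5833.

0.5833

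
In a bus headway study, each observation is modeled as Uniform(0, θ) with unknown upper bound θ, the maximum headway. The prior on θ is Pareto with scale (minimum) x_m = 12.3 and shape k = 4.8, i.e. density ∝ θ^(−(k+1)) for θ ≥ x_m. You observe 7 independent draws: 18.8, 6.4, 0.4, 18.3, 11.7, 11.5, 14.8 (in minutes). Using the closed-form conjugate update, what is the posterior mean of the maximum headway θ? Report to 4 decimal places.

20.5407

A Pareto(scale x_m, shape k) prior on the upper bound θ of Uniform(0, θ) is conjugate: posterior is Pareto(max(x_m, max xᵢ), k + n).
Sample maximum = 18.8; prior scale x_m = 12.3 → posterior scale = max = 18.8.
Posterior shape = 4.8 + 7 = 11.8.
E[θ|data] = k·x_m/(k−1) = 11.8·18.8/10.8 = 20.5407.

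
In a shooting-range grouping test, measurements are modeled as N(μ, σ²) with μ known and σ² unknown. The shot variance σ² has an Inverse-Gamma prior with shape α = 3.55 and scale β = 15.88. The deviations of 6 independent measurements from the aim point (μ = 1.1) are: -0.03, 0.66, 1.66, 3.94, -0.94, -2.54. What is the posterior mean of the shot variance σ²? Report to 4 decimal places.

5.2082

With known mean μ and an Inverse-Gamma(α, β) prior on σ², the Normal likelihood is conjugate: posterior is Inv-Gamma(α + n/2, β + Σ(xᵢ−μ)²/2).
Σ(xᵢ−μ)² = (-0.03)² + (0.66)² + (1.66)² + (3.94)² + (-0.94)² + (-2.54)² = 26.0509.
Posterior: Inv-Gamma(3.55 + 6/2, 15.88 + 26.0509/2) = Inv-Gamma(6.55, 28.90545).
E[σ²|data] = β/(α−1) = 28.90545/5.55 = 5.2082.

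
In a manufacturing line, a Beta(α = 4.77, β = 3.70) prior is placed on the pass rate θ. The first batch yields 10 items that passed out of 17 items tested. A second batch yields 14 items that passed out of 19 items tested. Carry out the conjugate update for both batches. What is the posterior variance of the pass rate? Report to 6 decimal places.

The Beta prior is conjugate to a Binomial/Bernoulli likelihood; the update adds successes to α and failures to β.
After batch 1: Beta(4.77+10, 3.70+7) = Beta(14.77, 10.70).
After batch 2: Beta(14.77+14, 10.70+5) = Beta(28.77, 15.70).
Var = αβ/((α+β)²(α+β+1)) = 28.77·15.70/(44.47²·45.47) = 0.005023.

0.005023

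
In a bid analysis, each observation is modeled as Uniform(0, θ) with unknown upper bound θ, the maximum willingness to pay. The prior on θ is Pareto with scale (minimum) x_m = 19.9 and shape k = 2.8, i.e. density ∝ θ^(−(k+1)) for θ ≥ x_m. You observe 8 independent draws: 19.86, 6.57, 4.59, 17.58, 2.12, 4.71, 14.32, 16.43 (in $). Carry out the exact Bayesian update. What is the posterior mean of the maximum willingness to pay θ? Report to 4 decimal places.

21.9306

A Pareto(scale x_m, shape k) prior on the upper bound θ of Uniform(0, θ) is conjugate: posterior is Pareto(max(x_m, max xᵢ), k + n).
Sample maximum = 19.86; prior scale x_m = 19.9 → posterior scale = max = 19.90.
Posterior shape = 2.8 + 8 = 10.8.
E[θ|data] = k·x_m/(k−1) = 10.8·19.90/9.8 = 21.9306.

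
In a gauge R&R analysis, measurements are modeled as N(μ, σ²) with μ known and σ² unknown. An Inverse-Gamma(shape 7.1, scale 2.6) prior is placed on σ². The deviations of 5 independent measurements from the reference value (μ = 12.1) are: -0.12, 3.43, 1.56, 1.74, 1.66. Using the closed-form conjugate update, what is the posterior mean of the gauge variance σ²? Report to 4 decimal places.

With known mean μ and an Inverse-Gamma(α, β) prior on σ², the Normal likelihood is conjugate: posterior is Inv-Gamma(α + n/2, β + Σ(xᵢ−μ)²/2).
Σ(xᵢ−μ)² = (-0.12)² + (3.43)² + (1.56)² + (1.74)² + (1.66)² = 19.9961.
Posterior: Inv-Gamma(7.1 + 5/2, 2.6 + 19.9961/2) = Inv-Gamma(9.60, 12.59805).
E[σ²|data] = β/(α−1) = 12.59805/8.60 = 1.4649.

1.4649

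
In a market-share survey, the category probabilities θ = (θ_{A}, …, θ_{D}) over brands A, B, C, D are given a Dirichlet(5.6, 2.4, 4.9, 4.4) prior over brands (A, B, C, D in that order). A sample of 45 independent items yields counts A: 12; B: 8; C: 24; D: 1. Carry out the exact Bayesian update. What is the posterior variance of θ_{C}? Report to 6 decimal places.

The Dirichlet prior is conjugate to the Multinomial likelihood: each posterior αⱼ = prior αⱼ + observed count nⱼ.
Posterior concentration: (17.6, 10.4, 28.9, 5.4), total = 62.3.
Var[θ_j] = α_j(Σα−α_j)/((Σα)²(Σα+1)) = 28.9·33.4/(62.3²·63.3) = 0.003929.

0.003929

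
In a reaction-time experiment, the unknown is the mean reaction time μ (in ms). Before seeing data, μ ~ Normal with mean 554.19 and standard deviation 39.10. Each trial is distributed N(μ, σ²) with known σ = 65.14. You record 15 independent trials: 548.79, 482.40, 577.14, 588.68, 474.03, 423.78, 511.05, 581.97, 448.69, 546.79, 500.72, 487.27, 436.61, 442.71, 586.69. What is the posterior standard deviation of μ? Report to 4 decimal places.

15.4503

For Normal data with known variance σ², a Normal(μ₀, σ₀²) prior on μ is conjugate. Posterior precision = 1/σ₀² + n/σ²; posterior mean is the precision-weighted average of μ₀ and x̄.
σ₀² = 39.10² = 1528.81, σ² = 65.14² = 4243.2196; σ² + n·σ₀² = 4243.2196 + 15·1528.81 = 27175.3696.
Posterior precision = 1/σ₀² + n/σ² = 1/1528.81 + 15/4243.2196 = (σ² + n·σ₀²)/(σ₀²σ²) = 27175.3696/(1528.81·4243.2196); posterior variance σₙ² = σ₀²σ²/(σ² + n·σ₀²) = 1528.81·4243.2196/27175.3696 = 238.711622.
Posterior SD = √σₙ² = √(1528.81·4243.2196/27175.3696) = 15.4503.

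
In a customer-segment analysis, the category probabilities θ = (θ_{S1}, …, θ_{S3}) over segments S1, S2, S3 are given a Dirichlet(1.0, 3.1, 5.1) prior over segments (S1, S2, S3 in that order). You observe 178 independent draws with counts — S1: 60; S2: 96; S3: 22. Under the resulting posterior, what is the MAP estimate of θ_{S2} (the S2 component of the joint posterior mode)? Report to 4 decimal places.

0.5326

The Dirichlet prior is conjugate to the Multinomial likelihood: each posterior αⱼ = prior αⱼ + observed count nⱼ.
Posterior concentration: (61.0, 99.1, 27.1), total = 187.2.
Joint mode component: (α_{S2}−1)/(Σα−K) = 98.1/184.2 = 0.5326.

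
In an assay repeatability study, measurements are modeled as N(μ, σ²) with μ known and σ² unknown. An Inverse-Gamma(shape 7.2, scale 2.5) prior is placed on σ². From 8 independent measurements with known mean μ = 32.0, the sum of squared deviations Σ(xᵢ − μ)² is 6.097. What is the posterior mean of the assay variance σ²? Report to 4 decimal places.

With known mean μ and an Inverse-Gamma(α, β) prior on σ², the Normal likelihood is conjugate: posterior is Inv-Gamma(α + n/2, β + Σ(xᵢ−μ)²/2).
Posterior: Inv-Gamma(7.2 + 8/2, 2.5 + 6.097/2) = Inv-Gamma(11.20, 5.5485).
E[σ²|data] = β/(α−1) = 5.5485/10.20 = 0.5440.

0.5440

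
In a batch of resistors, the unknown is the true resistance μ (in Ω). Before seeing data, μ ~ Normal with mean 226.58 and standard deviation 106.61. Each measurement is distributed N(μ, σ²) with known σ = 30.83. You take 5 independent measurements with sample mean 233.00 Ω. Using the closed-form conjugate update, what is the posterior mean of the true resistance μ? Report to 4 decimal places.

For Normal data with known variance σ², a Normal(μ₀, σ₀²) prior on μ is conjugate. Posterior precision = 1/σ₀² + n/σ²; posterior mean is the precision-weighted average of μ₀ and x̄.
n·x̄ = 5·233.00 = 1165.
σ₀² = 106.61² = 11365.6921, σ² = 30.83² = 950.4889; σ² + n·σ₀² = 950.4889 + 5·11365.6921 = 57778.9494.
Posterior mean = (μ₀/σ₀² + n·x̄/σ²)/(1/σ₀² + n/σ²) = (σ²·μ₀ + σ₀²·n·x̄)/(σ² + n·σ₀²) = (950.4889·226.58 + 11365.6921·1165)/57778.9494 = 13456393.071462/57778.9494 = 232.8944.

232.8944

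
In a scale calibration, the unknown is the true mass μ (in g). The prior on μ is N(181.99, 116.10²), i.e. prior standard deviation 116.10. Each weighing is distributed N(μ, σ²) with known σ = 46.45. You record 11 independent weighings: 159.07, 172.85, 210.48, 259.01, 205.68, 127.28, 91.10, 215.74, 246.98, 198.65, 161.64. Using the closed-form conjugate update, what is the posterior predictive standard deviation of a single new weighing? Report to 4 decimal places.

For Normal data with known variance σ², a Normal(μ₀, σ₀²) prior on μ is conjugate. Posterior precision = 1/σ₀² + n/σ²; posterior mean is the precision-weighted average of μ₀ and x̄.
σ₀² = 116.10² = 13479.21, σ² = 46.45² = 2157.6025; σ² + n·σ₀² = 2157.6025 + 11·13479.21 = 150428.9125.
Posterior precision = 1/σ₀² + n/σ² = 1/13479.21 + 11/2157.6025 = (σ² + n·σ₀²)/(σ₀²σ²) = 150428.9125/(13479.21·2157.6025); posterior variance σₙ² = σ₀²σ²/(σ² + n·σ₀²) = 13479.21·2157.6025/150428.9125 = 193.332364.
Predictive variance for one new observation = σₙ² + σ² = 13479.21·2157.6025/150428.9125 + 2157.6025 = σ²·(σ₀² + 150428.9125)/150428.9125 = 2157.6025·163908.1225/150428.9125 = 2350.934864; SD = √(2157.6025·163908.1225/150428.9125) = 48.4864.

48.4864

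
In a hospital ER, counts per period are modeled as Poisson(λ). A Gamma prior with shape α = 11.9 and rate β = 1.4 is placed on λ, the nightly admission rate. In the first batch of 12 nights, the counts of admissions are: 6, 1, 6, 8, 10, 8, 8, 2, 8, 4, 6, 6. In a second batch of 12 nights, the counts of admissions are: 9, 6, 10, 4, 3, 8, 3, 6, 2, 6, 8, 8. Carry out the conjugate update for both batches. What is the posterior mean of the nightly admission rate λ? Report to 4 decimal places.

6.2165

With a Gamma(shape α, rate β) prior, the Poisson likelihood is conjugate: the posterior is Gamma(α + ΣXᵢ, β + n).
Batch 1: sum of counts S = 73 over n = 12 nights.
After batch 1: Gamma(α+S, β+n) = Gamma(11.9+73, 1.4+12) = Gamma(84.9, 13.4).
Batch 2: sum of counts S = 73 over n = 12 nights.
After batch 2: Gamma(α+S, β+n) = Gamma(84.9+73, 13.4+12) = Gamma(157.9, 25.4).
Posterior mean = α/β = 157.9/25.4 = 6.2165.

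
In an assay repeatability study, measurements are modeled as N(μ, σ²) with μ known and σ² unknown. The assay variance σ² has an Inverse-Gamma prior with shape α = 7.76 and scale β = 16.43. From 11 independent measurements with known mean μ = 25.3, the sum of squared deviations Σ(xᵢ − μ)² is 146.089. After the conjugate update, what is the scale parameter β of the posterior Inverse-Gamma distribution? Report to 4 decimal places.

With known mean μ and an Inverse-Gamma(α, β) prior on σ², the Normal likelihood is conjugate: posterior is Inv-Gamma(α + n/2, β + Σ(xᵢ−μ)²/2).
Posterior: Inv-Gamma(7.76 + 11/2, 16.43 + 146.089/2) = Inv-Gamma(13.26, 89.4745).
Posterior β = 89.4745.

89.4745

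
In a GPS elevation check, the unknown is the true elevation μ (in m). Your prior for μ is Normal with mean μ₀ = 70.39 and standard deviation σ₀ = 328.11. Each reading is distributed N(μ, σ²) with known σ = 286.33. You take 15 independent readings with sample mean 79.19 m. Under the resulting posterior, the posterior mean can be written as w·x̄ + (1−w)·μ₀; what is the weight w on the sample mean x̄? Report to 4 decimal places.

For Normal data with known variance σ², a Normal(μ₀, σ₀²) prior on μ is conjugate. Posterior precision = 1/σ₀² + n/σ²; posterior mean is the precision-weighted average of μ₀ and x̄.
σ₀² = 328.11² = 107656.1721, σ² = 286.33² = 81984.8689. Prior precision 1/σ₀² = 1/107656.1721; data precision n/σ² = 15/81984.8689.
w = (n/σ²)/(1/σ₀² + n/σ²) = n·σ₀²/(σ² + n·σ₀²) = 15·107656.1721/(81984.8689 + 15·107656.1721) = 1614842.5815/1696827.4504 = 0.9517.

0.9517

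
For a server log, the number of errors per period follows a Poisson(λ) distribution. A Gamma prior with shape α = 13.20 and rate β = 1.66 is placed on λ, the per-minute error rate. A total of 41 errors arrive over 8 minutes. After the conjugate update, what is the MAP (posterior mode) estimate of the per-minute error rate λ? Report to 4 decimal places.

With a Gamma(shape α, rate β) prior, the Poisson likelihood is conjugate: the posterior is Gamma(α + ΣXᵢ, β + n).
Posterior: Gamma(α+S, β+n) = Gamma(13.20+41, 1.66+8) = Gamma(54.20, 9.66).
Mode of Gamma(α,β) for α≥1 is (α−1)/β = 53.20/9.66 = 5.5072.

5.5072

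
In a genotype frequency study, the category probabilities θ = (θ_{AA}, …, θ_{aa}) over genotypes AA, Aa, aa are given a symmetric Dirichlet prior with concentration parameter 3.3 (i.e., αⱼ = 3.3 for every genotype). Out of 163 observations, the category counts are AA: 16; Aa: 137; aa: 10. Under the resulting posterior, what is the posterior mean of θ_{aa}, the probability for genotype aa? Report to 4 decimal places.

0.0769

The Dirichlet prior is conjugate to the Multinomial likelihood: each posterior αⱼ = prior αⱼ + observed count nⱼ.
Posterior concentration: (19.3, 140.3, 13.3), total = 172.9.
E[θ_{aa}|data] = α_{aa}/Σα = 13.3/172.9 = 0.0769.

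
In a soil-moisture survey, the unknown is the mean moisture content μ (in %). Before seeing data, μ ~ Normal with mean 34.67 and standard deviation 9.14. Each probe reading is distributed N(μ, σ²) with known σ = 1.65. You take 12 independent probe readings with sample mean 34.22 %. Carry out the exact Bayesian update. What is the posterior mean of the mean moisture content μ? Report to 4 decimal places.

For Normal data with known variance σ², a Normal(μ₀, σ₀²) prior on μ is conjugate. Posterior precision = 1/σ₀² + n/σ²; posterior mean is the precision-weighted average of μ₀ and x̄.
n·x̄ = 12·34.22 = 410.64.
σ₀² = 9.14² = 83.5396, σ² = 1.65² = 2.7225; σ² + n·σ₀² = 2.7225 + 12·83.5396 = 1005.1977.
Posterior mean = (μ₀/σ₀² + n·x̄/σ²)/(1/σ₀² + n/σ²) = (σ²·μ₀ + σ₀²·n·x̄)/(σ² + n·σ₀²) = (2.7225·34.67 + 83.5396·410.64)/1005.1977 = 34399.090419/1005.1977 = 34.2212.

34.2212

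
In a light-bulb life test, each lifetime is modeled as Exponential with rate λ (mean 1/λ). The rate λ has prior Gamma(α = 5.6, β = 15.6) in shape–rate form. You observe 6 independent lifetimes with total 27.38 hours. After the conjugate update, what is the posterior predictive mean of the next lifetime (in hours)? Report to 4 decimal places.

With a Gamma(shape α, rate β) prior on the exponential rate λ, the posterior after n observations with total T = Σxᵢ is Gamma(α+n, β+T).
Posterior: Gamma(5.6+6, 15.6+27.38) = Gamma(11.6, 42.98).
The predictive distribution for the next observation is Lomax; its mean is β/(α−1) = 42.98/10.6 = 4.0547.

4.0547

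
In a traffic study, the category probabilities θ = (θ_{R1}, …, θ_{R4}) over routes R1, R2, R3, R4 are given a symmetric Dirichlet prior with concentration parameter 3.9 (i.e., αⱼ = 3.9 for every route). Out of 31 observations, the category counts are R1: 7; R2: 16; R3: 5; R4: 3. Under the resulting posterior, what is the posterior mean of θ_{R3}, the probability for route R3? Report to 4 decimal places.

0.1910

The Dirichlet prior is conjugate to the Multinomial likelihood: each posterior αⱼ = prior αⱼ + observed count nⱼ.
Posterior concentration: (10.9, 19.9, 8.9, 6.9), total = 46.6.
E[θ_{R3}|data] = α_{R3}/Σα = 8.9/46.6 = 0.1910.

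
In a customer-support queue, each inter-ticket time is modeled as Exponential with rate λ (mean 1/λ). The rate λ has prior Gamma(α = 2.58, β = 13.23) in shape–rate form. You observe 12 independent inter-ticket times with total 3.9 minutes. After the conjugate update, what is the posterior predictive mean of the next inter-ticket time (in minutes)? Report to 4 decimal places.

With a Gamma(shape α, rate β) prior on the exponential rate λ, the posterior after n observations with total T = Σxᵢ is Gamma(α+n, β+T).
Posterior: Gamma(2.58+12, 13.23+3.9) = Gamma(14.58, 17.13).
The predictive distribution for the next observation is Lomax; its mean is β/(α−1) = 17.13/13.58 = 1.2614.

1.2614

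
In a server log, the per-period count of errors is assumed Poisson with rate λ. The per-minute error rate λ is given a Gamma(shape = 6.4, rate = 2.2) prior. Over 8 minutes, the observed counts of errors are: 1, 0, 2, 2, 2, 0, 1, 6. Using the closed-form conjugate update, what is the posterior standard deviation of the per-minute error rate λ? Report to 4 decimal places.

0.4428

With a Gamma(shape α, rate β) prior, the Poisson likelihood is conjugate: the posterior is Gamma(α + ΣXᵢ, β + n).
Sum of counts S = 14 over n = 8 minutes.
Posterior: Gamma(α+S, β+n) = Gamma(6.4+14, 2.2+8) = Gamma(20.4, 10.2).
SD = √α/β = √20.4/10.2 = 0.4428.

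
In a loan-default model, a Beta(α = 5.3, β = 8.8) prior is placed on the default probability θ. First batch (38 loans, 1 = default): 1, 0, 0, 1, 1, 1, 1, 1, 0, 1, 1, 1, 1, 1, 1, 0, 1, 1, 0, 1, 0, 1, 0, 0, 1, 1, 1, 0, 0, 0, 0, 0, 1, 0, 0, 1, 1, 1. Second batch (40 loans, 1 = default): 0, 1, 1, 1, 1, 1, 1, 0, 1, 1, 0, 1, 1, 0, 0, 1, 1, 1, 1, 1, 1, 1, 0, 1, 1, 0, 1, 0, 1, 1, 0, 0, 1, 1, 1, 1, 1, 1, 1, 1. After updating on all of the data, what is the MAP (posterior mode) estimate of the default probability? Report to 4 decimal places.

The Beta prior is conjugate to a Binomial/Bernoulli likelihood; the update adds successes to α and failures to β.
After batch 1: Beta(5.3+23, 8.8+15) = Beta(28.3, 23.8).
After batch 2: Beta(28.3+30, 23.8+10) = Beta(58.3, 33.8).
Mode of Beta(a,b) for a,b>1 is (a−1)/(a+b−2) = 57.3/90.1 = 0.6360.

0.6360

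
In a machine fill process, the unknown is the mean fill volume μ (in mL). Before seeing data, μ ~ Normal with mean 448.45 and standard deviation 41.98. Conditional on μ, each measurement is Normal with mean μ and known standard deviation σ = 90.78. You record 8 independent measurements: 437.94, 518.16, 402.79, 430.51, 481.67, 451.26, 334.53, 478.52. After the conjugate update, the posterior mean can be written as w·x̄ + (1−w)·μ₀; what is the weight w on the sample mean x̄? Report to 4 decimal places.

For Normal data with known variance σ², a Normal(μ₀, σ₀²) prior on μ is conjugate. Posterior precision = 1/σ₀² + n/σ²; posterior mean is the precision-weighted average of μ₀ and x̄.
σ₀² = 41.98² = 1762.3204, σ² = 90.78² = 8241.0084. Prior precision 1/σ₀² = 1/1762.3204; data precision n/σ² = 8/8241.0084.
w = (n/σ²)/(1/σ₀² + n/σ²) = n·σ₀²/(σ² + n·σ₀²) = 8·1762.3204/(8241.0084 + 8·1762.3204) = 14098.5632/22339.5716 = 0.6311.

0.6311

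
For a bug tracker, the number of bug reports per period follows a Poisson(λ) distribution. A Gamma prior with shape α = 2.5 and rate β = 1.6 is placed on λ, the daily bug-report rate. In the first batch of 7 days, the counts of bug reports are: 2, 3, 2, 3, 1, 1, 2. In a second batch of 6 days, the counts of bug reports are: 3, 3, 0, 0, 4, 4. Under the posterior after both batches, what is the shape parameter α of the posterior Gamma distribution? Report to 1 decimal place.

With a Gamma(shape α, rate β) prior, the Poisson likelihood is conjugate: the posterior is Gamma(α + ΣXᵢ, β + n).
Batch 1: sum of counts S = 14 over n = 7 days.
After batch 1: Gamma(α+S, β+n) = Gamma(2.5+14, 1.6+7) = Gamma(16.5, 8.6).
Batch 2: sum of counts S = 14 over n = 6 days.
After batch 2: Gamma(α+S, β+n) = Gamma(16.5+14, 8.6+6) = Gamma(30.5, 14.6).
Posterior α = 30.5.

30.5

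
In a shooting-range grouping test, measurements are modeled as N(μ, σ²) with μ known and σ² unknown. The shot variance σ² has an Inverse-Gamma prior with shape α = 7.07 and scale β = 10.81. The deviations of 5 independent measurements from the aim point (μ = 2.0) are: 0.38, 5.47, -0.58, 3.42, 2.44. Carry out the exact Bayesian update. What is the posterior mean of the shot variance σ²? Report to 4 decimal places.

4.0649

With known mean μ and an Inverse-Gamma(α, β) prior on σ², the Normal likelihood is conjugate: posterior is Inv-Gamma(α + n/2, β + Σ(xᵢ−μ)²/2).
Σ(xᵢ−μ)² = (0.38)² + (5.47)² + (-0.58)² + (3.42)² + (2.44)² = 48.0517.
Posterior: Inv-Gamma(7.07 + 5/2, 10.81 + 48.0517/2) = Inv-Gamma(9.57, 34.83585).
E[σ²|data] = β/(α−1) = 34.83585/8.57 = 4.0649.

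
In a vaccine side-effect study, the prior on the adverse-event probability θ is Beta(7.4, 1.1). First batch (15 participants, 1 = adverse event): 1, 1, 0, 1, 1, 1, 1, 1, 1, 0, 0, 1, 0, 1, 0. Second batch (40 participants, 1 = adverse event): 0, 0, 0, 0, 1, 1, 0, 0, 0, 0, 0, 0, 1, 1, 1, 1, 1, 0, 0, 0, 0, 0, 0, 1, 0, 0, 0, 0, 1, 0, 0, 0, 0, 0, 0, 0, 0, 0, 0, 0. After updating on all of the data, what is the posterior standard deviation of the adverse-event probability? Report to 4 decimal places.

The Beta prior is conjugate to a Binomial/Bernoulli likelihood; the update adds successes to α and failures to β.
After batch 1: Beta(7.4+10, 1.1+5) = Beta(17.4, 6.1).
After batch 2: Beta(17.4+9, 6.1+31) = Beta(26.4, 37.1).
Var = αβ/((α+β)²(α+β+1)) = 26.4·37.1/(63.5²·64.5) = 0.00376592; SD = √0.00376592 = 0.0614.

0.0614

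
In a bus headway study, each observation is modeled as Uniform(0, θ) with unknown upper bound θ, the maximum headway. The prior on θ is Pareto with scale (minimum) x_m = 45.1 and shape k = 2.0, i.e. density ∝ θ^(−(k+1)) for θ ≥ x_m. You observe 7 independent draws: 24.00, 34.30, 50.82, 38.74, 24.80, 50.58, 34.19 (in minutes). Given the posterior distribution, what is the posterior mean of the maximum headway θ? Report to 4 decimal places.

A Pareto(scale x_m, shape k) prior on the upper bound θ of Uniform(0, θ) is conjugate: posterior is Pareto(max(x_m, max xᵢ), k + n).
Sample maximum = 50.82; prior scale x_m = 45.1 → posterior scale = max = 50.82.
Posterior shape = 2.0 + 7 = 9.0.
E[θ|data] = k·x_m/(k−1) = 9.0·50.82/8.0 = 57.1725.

57.1725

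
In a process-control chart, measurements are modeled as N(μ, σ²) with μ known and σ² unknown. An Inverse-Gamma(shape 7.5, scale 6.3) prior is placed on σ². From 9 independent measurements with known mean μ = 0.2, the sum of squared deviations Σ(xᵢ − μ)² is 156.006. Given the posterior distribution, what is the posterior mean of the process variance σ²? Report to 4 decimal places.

With known mean μ and an Inverse-Gamma(α, β) prior on σ², the Normal likelihood is conjugate: posterior is Inv-Gamma(α + n/2, β + Σ(xᵢ−μ)²/2).
Posterior: Inv-Gamma(7.5 + 9/2, 6.3 + 156.006/2) = Inv-Gamma(12.00, 84.3030).
E[σ²|data] = β/(α−1) = 84.3030/11.00 = 7.6639.

7.6639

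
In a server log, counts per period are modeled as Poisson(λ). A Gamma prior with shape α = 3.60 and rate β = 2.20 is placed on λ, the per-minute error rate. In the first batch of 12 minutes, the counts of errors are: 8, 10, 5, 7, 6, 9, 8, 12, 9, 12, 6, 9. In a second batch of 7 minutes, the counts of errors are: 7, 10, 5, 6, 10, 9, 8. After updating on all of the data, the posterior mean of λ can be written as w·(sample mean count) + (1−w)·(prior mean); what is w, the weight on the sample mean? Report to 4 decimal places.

With a Gamma(shape α, rate β) prior, the Poisson likelihood is conjugate: the posterior is Gamma(α + ΣXᵢ, β + n).
Total number of minutes: n = 12 + 7 = 19.
Posterior mean = (α₀+S)/(β₀+n) = [n/(β₀+n)]·(S/n) + [β₀/(β₀+n)]·(α₀/β₀), so only n and β₀ enter the weight.
Weight on data w = n/(β₀+n) = 19/(2.20+19) = 19/21.20 = 0.8962.

0.8962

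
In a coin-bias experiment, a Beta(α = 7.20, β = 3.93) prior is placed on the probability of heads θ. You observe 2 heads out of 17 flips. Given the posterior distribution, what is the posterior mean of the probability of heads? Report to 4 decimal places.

The Beta prior is conjugate to a Binomial/Bernoulli likelihood; the update adds successes to α and failures to β.
Posterior: Beta(α+k, β+n−k) = Beta(7.20+2, 3.93+15) = Beta(9.20, 18.93).
Posterior mean = α/(α+β) = 9.20/28.13 = 0.3271.

0.3271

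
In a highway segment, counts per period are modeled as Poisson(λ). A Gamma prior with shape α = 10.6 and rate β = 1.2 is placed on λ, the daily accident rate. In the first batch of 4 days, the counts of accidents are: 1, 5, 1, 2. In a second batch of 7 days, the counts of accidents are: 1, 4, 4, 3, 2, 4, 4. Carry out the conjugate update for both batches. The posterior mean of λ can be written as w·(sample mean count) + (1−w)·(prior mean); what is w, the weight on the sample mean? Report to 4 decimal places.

0.9016

With a Gamma(shape α, rate β) prior, the Poisson likelihood is conjugate: the posterior is Gamma(α + ΣXᵢ, β + n).
Total number of days: n = 4 + 7 = 11.
Posterior mean = (α₀+S)/(β₀+n) = [n/(β₀+n)]·(S/n) + [β₀/(β₀+n)]·(α₀/β₀), so only n and β₀ enter the weight.
Weight on data w = n/(β₀+n) = 11/(1.2+11) = 11/12.2 = 0.9016.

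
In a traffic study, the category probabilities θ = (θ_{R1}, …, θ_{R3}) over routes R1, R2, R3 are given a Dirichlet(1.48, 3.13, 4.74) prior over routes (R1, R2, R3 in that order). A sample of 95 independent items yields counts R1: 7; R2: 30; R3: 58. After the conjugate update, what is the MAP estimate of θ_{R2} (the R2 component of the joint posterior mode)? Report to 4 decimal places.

The Dirichlet prior is conjugate to the Multinomial likelihood: each posterior αⱼ = prior αⱼ + observed count nⱼ.
Posterior concentration: (8.48, 33.13, 62.74), total = 104.35.
Joint mode component: (α_{R2}−1)/(Σα−K) = 32.13/101.35 = 0.3170.

0.3170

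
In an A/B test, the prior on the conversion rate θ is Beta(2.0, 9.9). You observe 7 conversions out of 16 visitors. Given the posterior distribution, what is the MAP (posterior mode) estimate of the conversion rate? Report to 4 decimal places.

0.3089

The Beta prior is conjugate to a Binomial/Bernoulli likelihood; the update adds successes to α and failures to β.
Posterior: Beta(α+k, β+n−k) = Beta(2.0+7, 9.9+9) = Beta(9.0, 18.9).
Mode of Beta(a,b) for a,b>1 is (a−1)/(a+b−2) = 8.0/25.9 = 0.3089.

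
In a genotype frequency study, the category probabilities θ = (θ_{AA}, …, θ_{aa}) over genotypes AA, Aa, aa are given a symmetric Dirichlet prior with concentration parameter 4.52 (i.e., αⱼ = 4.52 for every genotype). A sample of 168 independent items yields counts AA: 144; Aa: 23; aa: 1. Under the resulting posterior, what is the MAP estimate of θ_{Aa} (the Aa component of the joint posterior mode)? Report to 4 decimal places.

The Dirichlet prior is conjugate to the Multinomial likelihood: each posterior αⱼ = prior αⱼ + observed count nⱼ.
Posterior concentration: (148.52, 27.52, 5.52), total = 181.56.
Joint mode component: (α_{Aa}−1)/(Σα−K) = 26.52/178.56 = 0.1485.

0.1485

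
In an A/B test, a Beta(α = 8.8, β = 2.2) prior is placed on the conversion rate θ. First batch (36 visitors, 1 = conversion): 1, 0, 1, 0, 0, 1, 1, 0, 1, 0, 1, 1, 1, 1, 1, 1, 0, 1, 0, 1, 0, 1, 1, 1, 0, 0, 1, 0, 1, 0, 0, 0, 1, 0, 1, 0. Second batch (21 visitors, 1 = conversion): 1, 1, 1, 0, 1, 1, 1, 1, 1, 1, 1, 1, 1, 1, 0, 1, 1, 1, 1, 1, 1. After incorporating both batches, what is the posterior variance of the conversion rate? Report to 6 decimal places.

0.003026

The Beta prior is conjugate to a Binomial/Bernoulli likelihood; the update adds successes to α and failures to β.
After batch 1: Beta(8.8+20, 2.2+16) = Beta(28.8, 18.2).
After batch 2: Beta(28.8+19, 18.2+2) = Beta(47.8, 20.2).
Var = αβ/((α+β)²(α+β+1)) = 47.8·20.2/(68.0²·69.0) = 0.003026.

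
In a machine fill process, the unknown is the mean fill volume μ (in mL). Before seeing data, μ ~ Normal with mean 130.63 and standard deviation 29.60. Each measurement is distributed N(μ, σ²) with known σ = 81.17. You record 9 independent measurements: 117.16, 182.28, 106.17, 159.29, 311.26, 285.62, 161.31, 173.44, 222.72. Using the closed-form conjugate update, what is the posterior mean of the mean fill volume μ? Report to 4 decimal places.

For Normal data with known variance σ², a Normal(μ₀, σ₀²) prior on μ is conjugate. Posterior precision = 1/σ₀² + n/σ²; posterior mean is the precision-weighted average of μ₀ and x̄.
Σxᵢ = 117.16 + 182.28 + 106.17 + 159.29 + 311.26 + 285.62 + 161.31 + 173.44 + 222.72 = 1719.25, so n·x̄ = 1719.25.
σ₀² = 29.60² = 876.16, σ² = 81.17² = 6588.5689; σ² + n·σ₀² = 6588.5689 + 9·876.16 = 14474.0089.
Posterior mean = (μ₀/σ₀² + n·x̄/σ²)/(1/σ₀² + n/σ²) = (σ²·μ₀ + σ₀²·n·x̄)/(σ² + n·σ₀²) = (6588.5689·130.63 + 876.16·1719.25)/14474.0089 = 2367002.835407/14474.0089 = 163.5347.

163.5347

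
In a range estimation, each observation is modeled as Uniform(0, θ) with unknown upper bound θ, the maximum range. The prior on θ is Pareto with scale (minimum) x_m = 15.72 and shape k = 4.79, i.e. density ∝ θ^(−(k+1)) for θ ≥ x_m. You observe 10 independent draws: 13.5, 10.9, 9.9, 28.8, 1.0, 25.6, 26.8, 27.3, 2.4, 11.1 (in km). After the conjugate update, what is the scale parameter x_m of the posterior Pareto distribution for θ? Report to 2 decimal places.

A Pareto(scale x_m, shape k) prior on the upper bound θ of Uniform(0, θ) is conjugate: posterior is Pareto(max(x_m, max xᵢ), k + n).
Sample maximum = 28.8; prior scale x_m = 15.72 → posterior scale = max = 28.80.
Posterior shape = 4.79 + 10 = 14.79.
Posterior scale x_m = 28.80.

28.80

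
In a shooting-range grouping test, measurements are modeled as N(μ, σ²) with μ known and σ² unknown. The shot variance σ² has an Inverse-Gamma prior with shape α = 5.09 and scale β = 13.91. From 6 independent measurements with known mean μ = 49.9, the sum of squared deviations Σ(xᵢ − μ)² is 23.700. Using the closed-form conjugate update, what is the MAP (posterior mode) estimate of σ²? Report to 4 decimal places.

2.8339

With known mean μ and an Inverse-Gamma(α, β) prior on σ², the Normal likelihood is conjugate: posterior is Inv-Gamma(α + n/2, β + Σ(xᵢ−μ)²/2).
Posterior: Inv-Gamma(5.09 + 6/2, 13.91 + 23.700/2) = Inv-Gamma(8.09, 25.7600).
Mode = β/(α+1) = 25.7600/9.09 = 2.8339.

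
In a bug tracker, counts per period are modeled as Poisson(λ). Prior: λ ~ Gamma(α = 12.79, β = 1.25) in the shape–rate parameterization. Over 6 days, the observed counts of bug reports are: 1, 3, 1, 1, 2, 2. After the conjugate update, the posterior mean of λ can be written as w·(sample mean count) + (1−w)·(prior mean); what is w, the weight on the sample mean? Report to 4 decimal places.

0.8276

With a Gamma(shape α, rate β) prior, the Poisson likelihood is conjugate: the posterior is Gamma(α + ΣXᵢ, β + n).
Posterior mean = (α₀+S)/(β₀+n) = [n/(β₀+n)]·(S/n) + [β₀/(β₀+n)]·(α₀/β₀), so only n and β₀ enter the weight.
Weight on data w = n/(β₀+n) = 6/(1.25+6) = 6/7.25 = 0.8276.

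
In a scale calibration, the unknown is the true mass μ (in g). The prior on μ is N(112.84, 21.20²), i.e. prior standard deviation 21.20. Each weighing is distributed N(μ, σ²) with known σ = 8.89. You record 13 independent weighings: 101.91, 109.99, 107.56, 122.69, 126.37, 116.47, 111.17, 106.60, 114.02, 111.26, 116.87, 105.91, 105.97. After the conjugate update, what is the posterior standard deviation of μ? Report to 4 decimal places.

For Normal data with known variance σ², a Normal(μ₀, σ₀²) prior on μ is conjugate. Posterior precision = 1/σ₀² + n/σ²; posterior mean is the precision-weighted average of μ₀ and x̄.
σ₀² = 21.20² = 449.44, σ² = 8.89² = 79.0321; σ² + n·σ₀² = 79.0321 + 13·449.44 = 5921.7521.
Posterior precision = 1/σ₀² + n/σ² = 1/449.44 + 13/79.0321 = (σ² + n·σ₀²)/(σ₀²σ²) = 5921.7521/(449.44·79.0321); posterior variance σₙ² = σ₀²σ²/(σ² + n·σ₀²) = 449.44·79.0321/5921.7521 = 5.998256.
Posterior SD = √σₙ² = √(449.44·79.0321/5921.7521) = 2.4491.

2.4491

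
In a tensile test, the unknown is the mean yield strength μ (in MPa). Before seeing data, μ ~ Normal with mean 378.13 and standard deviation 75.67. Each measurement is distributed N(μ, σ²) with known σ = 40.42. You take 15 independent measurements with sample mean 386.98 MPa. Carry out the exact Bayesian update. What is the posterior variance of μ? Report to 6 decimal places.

106.885266

For Normal data with known variance σ², a Normal(μ₀, σ₀²) prior on μ is conjugate. Posterior precision = 1/σ₀² + n/σ²; posterior mean is the precision-weighted average of μ₀ and x̄.
σ₀² = 75.67² = 5725.9489, σ² = 40.42² = 1633.7764; σ² + n·σ₀² = 1633.7764 + 15·5725.9489 = 87523.0099.
Posterior precision = 1/σ₀² + n/σ² = 1/5725.9489 + 15/1633.7764 = (σ² + n·σ₀²)/(σ₀²σ²) = 87523.0099/(5725.9489·1633.7764); posterior variance σₙ² = σ₀²σ²/(σ² + n·σ₀²) = 5725.9489·1633.7764/87523.0099 = 106.885266.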